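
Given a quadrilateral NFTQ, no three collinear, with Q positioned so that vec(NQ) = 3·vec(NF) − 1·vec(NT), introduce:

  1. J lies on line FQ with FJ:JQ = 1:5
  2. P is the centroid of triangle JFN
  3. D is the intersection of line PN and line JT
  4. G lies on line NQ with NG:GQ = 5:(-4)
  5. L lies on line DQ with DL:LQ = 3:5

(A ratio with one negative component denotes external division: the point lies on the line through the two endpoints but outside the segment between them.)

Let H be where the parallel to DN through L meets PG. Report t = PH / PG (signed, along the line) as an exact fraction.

t = 3/40

Work in coordinates with N = (0, 0), F = (1, 0), T = (0, 1), Q = (3, -1).
1. J lies on line FQ with FJ:JQ = 1:5 ⇒ J = (4/3, -1/6)
2. P is the centroid of triangle JFN ⇒ P = (7/9, -1/18)
3. D is the intersection of line PN and line JT ⇒ D = (56/45, -4/45)
4. G lies on line NQ with NG:GQ = 5:(-4) ⇒ G = (15, -5)
5. L lies on line DQ with DL:LQ = 3:5 ⇒ L = (137/72, -31/72)
through L parallel to DN: direction (-56/45, 4/45); meets PG at H = (83/45, -307/720)
H = P + t·(G−P) with t = 3/40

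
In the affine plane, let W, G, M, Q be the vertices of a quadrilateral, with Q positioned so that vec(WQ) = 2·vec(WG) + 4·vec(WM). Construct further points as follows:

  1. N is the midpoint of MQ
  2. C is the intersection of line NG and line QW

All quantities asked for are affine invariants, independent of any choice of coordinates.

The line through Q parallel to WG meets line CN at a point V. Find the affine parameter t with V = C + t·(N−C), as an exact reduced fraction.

Work in coordinates with W = (0, 0), G = (1, 0), M = (0, 1), Q = (2, 4).
1. N is the midpoint of MQ ⇒ N = (1, 5/2)
2. C is the intersection of line NG and line QW ⇒ C = (1, 2)
through Q parallel to WG: direction (1, 0); meets CN at V = (1, 4)
V = C + t·(N−C) with t = 4

t = 4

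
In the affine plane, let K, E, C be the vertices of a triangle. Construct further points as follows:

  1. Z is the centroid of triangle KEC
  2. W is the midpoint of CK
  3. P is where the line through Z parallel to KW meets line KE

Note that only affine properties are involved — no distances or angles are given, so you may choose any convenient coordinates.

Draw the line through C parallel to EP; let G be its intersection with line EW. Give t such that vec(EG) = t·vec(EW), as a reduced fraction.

Work in coordinates with K = (0, 0), E = (1, 0), C = (0, 1).
1. Z is the centroid of triangle KEC ⇒ Z = (1/3, 1/3)
2. W is the midpoint of CK ⇒ W = (0, 1/2)
3. P is where the line through Z parallel to KW meets line KE ⇒ P = (1/3, 0)
through C parallel to EP: direction (-2/3, 0); meets EW at G = (-1, 1)
G = E + t·(W−E) with t = 2

t = 2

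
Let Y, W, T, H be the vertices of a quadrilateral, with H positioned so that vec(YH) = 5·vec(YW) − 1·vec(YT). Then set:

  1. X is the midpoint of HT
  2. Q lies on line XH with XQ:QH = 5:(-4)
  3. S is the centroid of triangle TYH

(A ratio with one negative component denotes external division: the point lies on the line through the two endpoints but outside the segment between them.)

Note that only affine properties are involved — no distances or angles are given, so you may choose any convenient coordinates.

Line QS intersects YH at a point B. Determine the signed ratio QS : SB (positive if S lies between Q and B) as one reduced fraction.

Set Y = (0, 0), W = (1, 0), T = (0, 1), H = (5, -1); any affine frame gives the same invariant.
1. X is the midpoint of HT ⇒ X = (5/2, 0)
2. Q lies on line XH with XQ:QH = 5:(-4) ⇒ Q = (15, -5)
3. S is the centroid of triangle TYH ⇒ S = (5/3, 0)
line QS meets YH at B = (25/7, -5/7)
S = Q + t·(B−Q) with t = 7/6, so QS:SB = 7/6:-1/6

QS:SB = -7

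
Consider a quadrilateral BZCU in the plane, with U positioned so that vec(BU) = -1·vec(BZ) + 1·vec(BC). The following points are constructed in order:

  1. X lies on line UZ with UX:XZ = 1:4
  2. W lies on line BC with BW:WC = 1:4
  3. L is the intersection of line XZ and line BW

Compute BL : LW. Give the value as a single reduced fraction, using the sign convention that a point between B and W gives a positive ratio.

Assign B = (0, 0), Z = (1, 0), C = (0, 1), U = (-1, 1) — the answer is frame-independent, so this choice is without loss of generality.
1. X lies on line UZ with UX:XZ = 1:4 ⇒ X = (-3/5, 4/5)
2. W lies on line BC with BW:WC = 1:4 ⇒ W = (0, 1/5)
3. L is the intersection of line XZ and line BW ⇒ L = (0, 1/2)
L = B + t·(W−B) with t = 5/2, so BL:LW = t:(1−t) = 5/2:-3/2

BL:LW = -5/3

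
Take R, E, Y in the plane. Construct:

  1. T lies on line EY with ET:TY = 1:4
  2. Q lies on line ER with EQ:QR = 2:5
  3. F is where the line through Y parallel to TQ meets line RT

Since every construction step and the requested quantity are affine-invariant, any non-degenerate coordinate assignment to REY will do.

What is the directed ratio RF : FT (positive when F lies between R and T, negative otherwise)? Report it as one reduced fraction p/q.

Choose coordinates R = (0, 0), E = (1, 0), Y = (0, 1).
1. T lies on line EY with ET:TY = 1:4 ⇒ T = (4/5, 1/5)
2. Q lies on line ER with EQ:QR = 2:5 ⇒ Q = (5/7, 0)
3. F is where the line through Y parallel to TQ meets line RT ⇒ F = (-12/25, -3/25)
F = R + t·(T−R) with t = -3/5, so RF:FT = t:(1−t) = -3/5:8/5

RF:FT = -3/8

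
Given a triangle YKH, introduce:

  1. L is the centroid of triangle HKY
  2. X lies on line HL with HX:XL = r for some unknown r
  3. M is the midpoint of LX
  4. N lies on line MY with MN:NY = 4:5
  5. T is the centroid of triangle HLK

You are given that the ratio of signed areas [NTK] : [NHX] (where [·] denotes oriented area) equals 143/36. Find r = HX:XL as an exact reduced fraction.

Set Y = (0, 0), K = (1, 0), H = (0, 1); any affine frame gives the same invariant.
1. L is the centroid of triangle HKY ⇒ L = (1/3, 1/3)
2. With HX:XL = r, write λ = r/(r+1) so X = H + λ·(L−H); X is affine-linear in λ
3. M is the midpoint of LX ⇒ M is an affine combination of earlier points and hence also affine-linear in λ
4. N lies on line MY with MN:NY = 4:5 ⇒ N is an affine combination of earlier points and hence also affine-linear in λ
5. T is the centroid of triangle HLK ⇒ T = (4/9, 4/9)
Every point depending on X is an affine combination of X and λ-independent points, so each such coordinate is linear in λ; the λ² term in each signed area is a multiple of (L−H)×(L−H) = 0, so 2·[NTK] and 2·[NHX] are each linear in λ. Evaluating at λ=0 and λ=1:
  2·[NTK] = -5/81·λ − 16/81,   2·[NHX] = -4/27·λ
So [NTK]:[NHX] = (-5/81·λ − 16/81) / (-4/27·λ). Setting this equal to 143/36:
  -5/81·λ − 16/81 = 143/36·(-4/27·λ)  ⇒  λ = 3/8
Then r = λ/(1−λ) = (3/8)/(5/8) = 3/5. Check: with r = 3/5, X = (1/8, 3/4) and [NTK]:[NHX] = 143/36 as required.

r = 3/5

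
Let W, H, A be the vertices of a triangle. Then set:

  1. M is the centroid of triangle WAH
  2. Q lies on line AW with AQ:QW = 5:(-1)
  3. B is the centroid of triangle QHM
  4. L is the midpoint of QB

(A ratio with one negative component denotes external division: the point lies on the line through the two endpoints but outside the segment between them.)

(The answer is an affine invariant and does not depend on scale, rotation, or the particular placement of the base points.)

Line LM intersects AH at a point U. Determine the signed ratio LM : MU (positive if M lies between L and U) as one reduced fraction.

Assign W = (0, 0), H = (1, 0), A = (0, 1) — the answer is frame-independent, so this choice is without loss of generality.
1. M is the centroid of triangle WAH ⇒ M = (1/3, 1/3)
2. Q lies on line AW with AQ:QW = 5:(-1) ⇒ Q = (0, -1/4)
3. B is the centroid of triangle QHM ⇒ B = (4/9, 1/36)
4. L is the midpoint of QB ⇒ L = (2/9, -1/9)
line LM meets AH at U = (2/5, 3/5)
M = L + t·(U−L) with t = 5/8, so LM:MU = 5/8:3/8

LM:MU = 5/3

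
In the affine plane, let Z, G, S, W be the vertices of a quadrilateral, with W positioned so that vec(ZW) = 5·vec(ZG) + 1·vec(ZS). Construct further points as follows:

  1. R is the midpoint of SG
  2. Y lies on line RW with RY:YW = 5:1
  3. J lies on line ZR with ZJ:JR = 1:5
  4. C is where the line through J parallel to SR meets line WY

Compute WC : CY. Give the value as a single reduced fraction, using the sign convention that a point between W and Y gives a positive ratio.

Choose coordinates Z = (0, 0), G = (1, 0), S = (0, 1), W = (5, 1).
1. R is the midpoint of SG ⇒ R = (1/2, 1/2)
2. Y lies on line RW with RY:YW = 5:1 ⇒ Y = (17/4, 11/12)
3. J lies on line ZR with ZJ:JR = 1:5 ⇒ J = (1/12, 1/12)
4. C is where the line through J parallel to SR meets line WY ⇒ C = (-1/4, 5/12)
C = W + t·(Y−W) with t = 7, so WC:CY = t:(1−t) = 7:-6

WC:CY = -7/6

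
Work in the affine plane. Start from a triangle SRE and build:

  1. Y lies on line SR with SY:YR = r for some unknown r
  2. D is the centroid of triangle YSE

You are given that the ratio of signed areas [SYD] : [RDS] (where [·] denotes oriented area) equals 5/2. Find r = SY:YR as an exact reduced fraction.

Assign S = (0, 0), R = (1, 0), E = (0, 1) — the answer is frame-independent, so this choice is without loss of generality.
1. With SY:YR = r, write λ = r/(r+1) so Y = S + λ·(R−S); Y is affine-linear in λ
2. D is the centroid of triangle YSE ⇒ D is an affine combination of earlier points and hence also affine-linear in λ
Every point depending on Y is an affine combination of Y and λ-independent points, so each such coordinate is linear in λ; the λ² term in each signed area is a multiple of (R−S)×(R−S) = 0, so 2·[SYD] and 2·[RDS] are each linear in λ. Evaluating at λ=0 and λ=1:
  2·[SYD] = 1/3·λ,   2·[RDS] = 1/3
So [SYD]:[RDS] = (1/3·λ) / (1/3). Setting this equal to 5/2:
  1/3·λ = 5/2·(1/3)  ⇒  λ = 5/2
Then r = λ/(1−λ) = (5/2)/(-3/2) = -5/3. Check: with r = -5/3, Y = (5/2, 0) and [SYD]:[RDS] = 5/2 as required.

r = -5/3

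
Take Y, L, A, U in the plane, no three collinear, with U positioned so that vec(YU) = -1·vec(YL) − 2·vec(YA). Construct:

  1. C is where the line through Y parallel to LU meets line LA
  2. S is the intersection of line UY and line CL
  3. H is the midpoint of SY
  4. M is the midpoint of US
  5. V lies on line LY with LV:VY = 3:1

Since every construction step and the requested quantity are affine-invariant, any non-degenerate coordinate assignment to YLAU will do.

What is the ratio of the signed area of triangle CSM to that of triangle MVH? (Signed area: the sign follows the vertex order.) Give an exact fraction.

Choose coordinates Y = (0, 0), L = (1, 0), A = (0, 1), U = (-1, -2).
1. C is where the line through Y parallel to LU meets line LA ⇒ C = (1/2, 1/2)
2. S is the intersection of line UY and line CL ⇒ S = (1/3, 2/3)
3. H is the midpoint of SY ⇒ H = (1/6, 1/3)
4. M is the midpoint of US ⇒ M = (-1/3, -2/3)
5. V lies on line LY with LV:VY = 3:1 ⇒ V = (1/4, 0)
2·[CSM] = 1/3, 2·[MVH] = 1/4
[CSM]:[MVH] = 1/3:1/4 = 4/3

[CSM]:[MVH] = 4/3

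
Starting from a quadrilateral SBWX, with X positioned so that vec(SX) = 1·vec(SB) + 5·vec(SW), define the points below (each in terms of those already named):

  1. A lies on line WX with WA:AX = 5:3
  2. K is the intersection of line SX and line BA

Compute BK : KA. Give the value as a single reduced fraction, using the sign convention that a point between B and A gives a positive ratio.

Choose coordinates S = (0, 0), B = (1, 0), W = (0, 1), X = (1, 5).
1. A lies on line WX with WA:AX = 5:3 ⇒ A = (5/8, 7/2)
2. K is the intersection of line SX and line BA ⇒ K = (28/43, 140/43)
K = B + t·(A−B) with t = 40/43, so BK:KA = t:(1−t) = 40/43:3/43

BK:KA = 40/3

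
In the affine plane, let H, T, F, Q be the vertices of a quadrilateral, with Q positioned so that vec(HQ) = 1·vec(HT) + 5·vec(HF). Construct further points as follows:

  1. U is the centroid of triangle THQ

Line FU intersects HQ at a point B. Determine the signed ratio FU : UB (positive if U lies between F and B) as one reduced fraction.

FU:UB = -8/5

Choose coordinates H = (0, 0), T = (1, 0), F = (0, 1), Q = (1, 5).
1. U is the centroid of triangle THQ ⇒ U = (2/3, 5/3)
line FU meets HQ at B = (1/4, 5/4)
U = F + t·(B−F) with t = 8/3, so FU:UB = 8/3:-5/3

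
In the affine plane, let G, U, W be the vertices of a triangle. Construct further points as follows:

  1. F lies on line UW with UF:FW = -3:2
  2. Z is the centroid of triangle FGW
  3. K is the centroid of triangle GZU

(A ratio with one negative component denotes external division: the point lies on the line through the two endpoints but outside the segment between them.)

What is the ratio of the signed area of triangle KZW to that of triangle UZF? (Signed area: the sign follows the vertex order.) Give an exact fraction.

Assign G = (0, 0), U = (1, 0), W = (0, 1) — the answer is frame-independent, so this choice is without loss of generality.
1. F lies on line UW with UF:FW = -3:2 ⇒ F = (-2, 3)
2. Z is the centroid of triangle FGW ⇒ Z = (-2/3, 4/3)
3. K is the centroid of triangle GZU ⇒ K = (1/9, 4/9)
2·[KZW] = -1/3, 2·[UZF] = -1
[KZW]:[UZF] = -1/3:-1 = 1/3

[KZW]:[UZF] = 1/3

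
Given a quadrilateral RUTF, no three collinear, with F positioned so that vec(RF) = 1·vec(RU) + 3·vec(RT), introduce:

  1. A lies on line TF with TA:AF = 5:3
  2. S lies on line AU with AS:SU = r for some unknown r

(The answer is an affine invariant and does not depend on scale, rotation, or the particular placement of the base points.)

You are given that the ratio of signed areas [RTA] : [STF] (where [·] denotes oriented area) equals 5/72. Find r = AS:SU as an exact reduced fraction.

r = -3/2

Assign R = (0, 0), U = (1, 0), T = (0, 1), F = (1, 3) — the answer is frame-independent, so this choice is without loss of generality.
1. A lies on line TF with TA:AF = 5:3 ⇒ A = (5/8, 9/4)
2. With AS:SU = r, write λ = r/(r+1) so S = A + λ·(U−A); S is affine-linear in λ
Every point depending on S is an affine combination of S and λ-independent points, so each such coordinate is linear in λ; the λ² term in each signed area is a multiple of (U−A)×(U−A) = 0, so 2·[RTA] and 2·[STF] are each linear in λ. Evaluating at λ=0 and λ=1:
  2·[RTA] = -5/8,   2·[STF] = -3·λ
So [RTA]:[STF] = (-5/8) / (-3·λ). Setting this equal to 5/72:
  -5/8 = 5/72·(-3·λ)  ⇒  λ = 3
Then r = λ/(1−λ) = (3)/(-2) = -3/2. Check: with r = -3/2, S = (7/4, -9/2) and [RTA]:[STF] = 5/72 as required.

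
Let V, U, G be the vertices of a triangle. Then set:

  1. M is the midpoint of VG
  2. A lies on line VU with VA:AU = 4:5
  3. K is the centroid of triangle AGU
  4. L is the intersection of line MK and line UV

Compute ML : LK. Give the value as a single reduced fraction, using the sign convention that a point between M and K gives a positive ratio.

Work in coordinates with V = (0, 0), U = (1, 0), G = (0, 1).
1. M is the midpoint of VG ⇒ M = (0, 1/2)
2. A lies on line VU with VA:AU = 4:5 ⇒ A = (4/9, 0)
3. K is the centroid of triangle AGU ⇒ K = (13/27, 1/3)
4. L is the intersection of line MK and line UV ⇒ L = (13/9, 0)
L = M + t·(K−M) with t = 3, so ML:LK = t:(1−t) = 3:-2

ML:LK = -3/2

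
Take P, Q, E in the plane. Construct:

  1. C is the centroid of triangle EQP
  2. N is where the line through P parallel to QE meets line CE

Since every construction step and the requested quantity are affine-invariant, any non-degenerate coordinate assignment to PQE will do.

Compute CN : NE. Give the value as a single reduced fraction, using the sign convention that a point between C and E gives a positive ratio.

Choose coordinates P = (0, 0), Q = (1, 0), E = (0, 1).
1. C is the centroid of triangle EQP ⇒ C = (1/3, 1/3)
2. N is where the line through P parallel to QE meets line CE ⇒ N = (1, -1)
N = C + t·(E−C) with t = -2, so CN:NE = t:(1−t) = -2:3

CN:NE = -2/3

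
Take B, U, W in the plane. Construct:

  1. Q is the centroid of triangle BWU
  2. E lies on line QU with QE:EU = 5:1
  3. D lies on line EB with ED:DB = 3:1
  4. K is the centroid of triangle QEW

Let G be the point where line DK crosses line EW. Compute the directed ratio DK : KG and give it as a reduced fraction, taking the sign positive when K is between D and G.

DK:KG = 31/5

Work in coordinates with B = (0, 0), U = (1, 0), W = (0, 1).
1. Q is the centroid of triangle BWU ⇒ Q = (1/3, 1/3)
2. E lies on line QU with QE:EU = 5:1 ⇒ E = (8/9, 1/18)
3. D lies on line EB with ED:DB = 3:1 ⇒ D = (2/9, 1/72)
4. K is the centroid of triangle QEW ⇒ K = (11/27, 25/54)
line DK meets EW at G = (122/279, 1195/2232)
K = D + t·(G−D) with t = 31/36, so DK:KG = 31/36:5/36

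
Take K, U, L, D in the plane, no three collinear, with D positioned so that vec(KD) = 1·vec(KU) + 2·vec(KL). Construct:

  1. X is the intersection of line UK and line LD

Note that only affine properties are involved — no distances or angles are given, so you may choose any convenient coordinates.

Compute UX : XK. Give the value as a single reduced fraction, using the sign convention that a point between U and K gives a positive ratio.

UX:XK = -2

Assign K = (0, 0), U = (1, 0), L = (0, 1), D = (1, 2) — the answer is frame-independent, so this choice is without loss of generality.
1. X is the intersection of line UK and line LD ⇒ X = (-1, 0)
X = U + t·(K−U) with t = 2, so UX:XK = t:(1−t) = 2:-1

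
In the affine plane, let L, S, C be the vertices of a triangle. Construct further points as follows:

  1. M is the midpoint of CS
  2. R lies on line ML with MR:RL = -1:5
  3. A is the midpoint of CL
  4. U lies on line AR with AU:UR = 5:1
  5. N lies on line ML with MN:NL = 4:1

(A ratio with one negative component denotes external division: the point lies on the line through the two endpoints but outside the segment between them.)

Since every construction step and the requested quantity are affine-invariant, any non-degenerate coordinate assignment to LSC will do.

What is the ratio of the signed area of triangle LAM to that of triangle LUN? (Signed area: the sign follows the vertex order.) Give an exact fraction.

[LAM]:[LUN] = 30

Choose coordinates L = (0, 0), S = (1, 0), C = (0, 1).
1. M is the midpoint of CS ⇒ M = (1/2, 1/2)
2. R lies on line ML with MR:RL = -1:5 ⇒ R = (5/8, 5/8)
3. A is the midpoint of CL ⇒ A = (0, 1/2)
4. U lies on line AR with AU:UR = 5:1 ⇒ U = (25/48, 29/48)
5. N lies on line ML with MN:NL = 4:1 ⇒ N = (1/10, 1/10)
2·[LAM] = -1/4, 2·[LUN] = -1/120
[LAM]:[LUN] = -1/4:-1/120 = 30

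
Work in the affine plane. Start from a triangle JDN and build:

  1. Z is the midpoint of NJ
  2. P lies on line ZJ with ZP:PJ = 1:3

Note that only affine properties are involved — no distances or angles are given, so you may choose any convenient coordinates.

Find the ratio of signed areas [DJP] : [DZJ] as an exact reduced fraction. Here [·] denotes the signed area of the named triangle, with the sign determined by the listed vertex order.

[DJP]:[DZJ] = -3/4

Set J = (0, 0), D = (1, 0), N = (0, 1); any affine frame gives the same invariant.
1. Z is the midpoint of NJ ⇒ Z = (0, 1/2)
2. P lies on line ZJ with ZP:PJ = 1:3 ⇒ P = (0, 3/8)
2·[DJP] = -3/8, 2·[DZJ] = 1/2
[DJP]:[DZJ] = -3/8:1/2 = -3/4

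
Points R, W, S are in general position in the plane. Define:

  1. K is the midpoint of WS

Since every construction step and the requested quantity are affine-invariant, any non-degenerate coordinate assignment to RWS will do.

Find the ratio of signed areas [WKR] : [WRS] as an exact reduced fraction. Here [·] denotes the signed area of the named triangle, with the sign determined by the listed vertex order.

Work in coordinates with R = (0, 0), W = (1, 0), S = (0, 1).
1. K is the midpoint of WS ⇒ K = (1/2, 1/2)
2·[WKR] = 1/2, 2·[WRS] = -1
[WKR]:[WRS] = 1/2:-1 = -1/2

[WKR]:[WRS] = -1/2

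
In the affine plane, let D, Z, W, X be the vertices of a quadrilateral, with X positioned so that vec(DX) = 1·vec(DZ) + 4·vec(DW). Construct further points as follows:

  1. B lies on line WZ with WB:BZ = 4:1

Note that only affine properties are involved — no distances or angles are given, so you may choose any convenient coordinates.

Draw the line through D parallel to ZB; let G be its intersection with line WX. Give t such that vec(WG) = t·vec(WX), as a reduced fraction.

t = -1/4

Assign D = (0, 0), Z = (1, 0), W = (0, 1), X = (1, 4) — the answer is frame-independent, so this choice is without loss of generality.
1. B lies on line WZ with WB:BZ = 4:1 ⇒ B = (4/5, 1/5)
through D parallel to ZB: direction (-1/5, 1/5); meets WX at G = (-1/4, 1/4)
G = W + t·(X−W) with t = -1/4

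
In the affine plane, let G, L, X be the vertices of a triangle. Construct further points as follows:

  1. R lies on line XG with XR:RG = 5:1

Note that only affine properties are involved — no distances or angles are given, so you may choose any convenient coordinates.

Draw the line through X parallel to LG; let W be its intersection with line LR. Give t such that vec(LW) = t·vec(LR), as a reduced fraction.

t = 6

Assign G = (0, 0), L = (1, 0), X = (0, 1) — the answer is frame-independent, so this choice is without loss of generality.
1. R lies on line XG with XR:RG = 5:1 ⇒ R = (0, 1/6)
through X parallel to LG: direction (-1, 0); meets LR at W = (-5, 1)
W = L + t·(R−L) with t = 6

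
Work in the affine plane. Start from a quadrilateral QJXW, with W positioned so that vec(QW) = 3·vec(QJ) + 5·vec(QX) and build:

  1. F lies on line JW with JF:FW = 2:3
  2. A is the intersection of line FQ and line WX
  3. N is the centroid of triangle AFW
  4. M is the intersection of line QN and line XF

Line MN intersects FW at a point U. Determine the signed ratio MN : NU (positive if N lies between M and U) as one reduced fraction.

Work in coordinates with Q = (0, 0), J = (1, 0), X = (0, 1), W = (3, 5).
1. F lies on line JW with JF:FW = 2:3 ⇒ F = (9/5, 2)
2. A is the intersection of line FQ and line WX ⇒ A = (-9/2, -5)
3. N is the centroid of triangle AFW ⇒ N = (1/10, 2/3)
4. M is the intersection of line QN and line XF ⇒ M = (9/55, 12/11)
line MN meets FW at U = (-3/5, -4)
N = M + t·(U−M) with t = 1/12, so MN:NU = 1/12:11/12

MN:NU = 1/11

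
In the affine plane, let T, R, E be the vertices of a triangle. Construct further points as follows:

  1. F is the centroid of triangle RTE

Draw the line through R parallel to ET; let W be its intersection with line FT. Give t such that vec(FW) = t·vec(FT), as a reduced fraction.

Choose coordinates T = (0, 0), R = (1, 0), E = (0, 1).
1. F is the centroid of triangle RTE ⇒ F = (1/3, 1/3)
through R parallel to ET: direction (0, -1); meets FT at W = (1, 1)
W = F + t·(T−F) with t = -2

t = -2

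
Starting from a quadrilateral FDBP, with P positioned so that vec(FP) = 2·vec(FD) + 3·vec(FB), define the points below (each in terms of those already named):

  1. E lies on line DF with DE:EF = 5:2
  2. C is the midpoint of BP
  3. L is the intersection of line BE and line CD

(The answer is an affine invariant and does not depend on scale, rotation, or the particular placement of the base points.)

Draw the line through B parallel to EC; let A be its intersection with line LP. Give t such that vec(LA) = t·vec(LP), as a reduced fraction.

Choose coordinates F = (0, 0), D = (1, 0), B = (0, 1), P = (2, 3).
1. E lies on line DF with DE:EF = 5:2 ⇒ E = (2/7, 0)
2. C is the midpoint of BP ⇒ C = (1, 2)
3. L is the intersection of line BE and line CD ⇒ L = (1, -5/2)
through B parallel to EC: direction (5/7, 2); meets LP at A = (10/3, 31/3)
A = L + t·(P−L) with t = 7/3

t = 7/3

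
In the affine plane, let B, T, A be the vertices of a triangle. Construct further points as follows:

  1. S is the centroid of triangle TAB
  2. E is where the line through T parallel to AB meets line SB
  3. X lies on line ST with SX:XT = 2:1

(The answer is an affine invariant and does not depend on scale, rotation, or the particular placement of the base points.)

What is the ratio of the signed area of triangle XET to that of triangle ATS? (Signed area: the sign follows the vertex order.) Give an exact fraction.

[XET]:[ATS] = 2/3

Set B = (0, 0), T = (1, 0), A = (0, 1); any affine frame gives the same invariant.
1. S is the centroid of triangle TAB ⇒ S = (1/3, 1/3)
2. E is where the line through T parallel to AB meets line SB ⇒ E = (1, 1)
3. X lies on line ST with SX:XT = 2:1 ⇒ X = (7/9, 1/9)
2·[XET] = -2/9, 2·[ATS] = -1/3
[XET]:[ATS] = -2/9:-1/3 = 2/3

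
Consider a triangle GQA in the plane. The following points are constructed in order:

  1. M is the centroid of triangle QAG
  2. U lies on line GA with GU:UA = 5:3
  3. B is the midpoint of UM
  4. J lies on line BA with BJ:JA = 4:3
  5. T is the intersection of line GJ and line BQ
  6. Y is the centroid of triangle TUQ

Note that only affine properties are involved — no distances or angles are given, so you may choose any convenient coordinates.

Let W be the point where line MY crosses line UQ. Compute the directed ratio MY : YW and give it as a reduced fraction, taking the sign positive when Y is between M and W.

Work in coordinates with G = (0, 0), Q = (1, 0), A = (0, 1).
1. M is the centroid of triangle QAG ⇒ M = (1/3, 1/3)
2. U lies on line GA with GU:UA = 5:3 ⇒ U = (0, 5/8)
3. B is the midpoint of UM ⇒ B = (1/6, 23/48)
4. J lies on line BA with BJ:JA = 4:3 ⇒ J = (1/14, 87/112)
5. T is the intersection of line GJ and line BQ ⇒ T = (23/458, 2001/3664)
6. Y is the centroid of triangle TUQ ⇒ Y = (481/1374, 4291/10992)
line MY meets UQ at W = (394/1113, 3595/8904)
Y = M + t·(W−M) with t = 371/458, so MY:YW = 371/458:87/458

MY:YW = 371/87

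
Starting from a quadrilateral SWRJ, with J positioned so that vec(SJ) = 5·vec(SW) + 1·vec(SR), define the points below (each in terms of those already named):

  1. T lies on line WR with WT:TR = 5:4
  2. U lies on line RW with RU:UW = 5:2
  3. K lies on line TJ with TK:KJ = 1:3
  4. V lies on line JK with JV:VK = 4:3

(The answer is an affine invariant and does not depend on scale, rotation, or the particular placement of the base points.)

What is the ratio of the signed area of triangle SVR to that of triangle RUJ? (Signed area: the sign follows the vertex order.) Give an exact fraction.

Assign S = (0, 0), W = (1, 0), R = (0, 1), J = (5, 1) — the answer is frame-independent, so this choice is without loss of generality.
1. T lies on line WR with WT:TR = 5:4 ⇒ T = (4/9, 5/9)
2. U lies on line RW with RU:UW = 5:2 ⇒ U = (5/7, 2/7)
3. K lies on line TJ with TK:KJ = 1:3 ⇒ K = (19/12, 2/3)
4. V lies on line JK with JV:VK = 4:3 ⇒ V = (64/21, 17/21)
2·[SVR] = 64/21, 2·[RUJ] = 25/7
[SVR]:[RUJ] = 64/21:25/7 = 64/75

[SVR]:[RUJ] = 64/75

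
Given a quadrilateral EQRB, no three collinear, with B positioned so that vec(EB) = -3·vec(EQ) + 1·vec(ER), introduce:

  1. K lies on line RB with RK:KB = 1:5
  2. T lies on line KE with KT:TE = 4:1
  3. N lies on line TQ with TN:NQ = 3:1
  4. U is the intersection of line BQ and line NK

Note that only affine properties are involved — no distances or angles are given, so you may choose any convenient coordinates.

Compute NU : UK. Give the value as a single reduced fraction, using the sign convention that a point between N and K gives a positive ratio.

Set E = (0, 0), Q = (1, 0), R = (0, 1), B = (-3, 1); any affine frame gives the same invariant.
1. K lies on line RB with RK:KB = 1:5 ⇒ K = (-1/2, 1)
2. T lies on line KE with KT:TE = 4:1 ⇒ T = (-1/10, 1/5)
3. N lies on line TQ with TN:NQ = 3:1 ⇒ N = (29/40, 1/20)
4. U is the intersection of line BQ and line NK ⇒ U = (71/103, 8/103)
U = N + t·(K−N) with t = 3/103, so NU:UK = t:(1−t) = 3/103:100/103

NU:UK = 3/100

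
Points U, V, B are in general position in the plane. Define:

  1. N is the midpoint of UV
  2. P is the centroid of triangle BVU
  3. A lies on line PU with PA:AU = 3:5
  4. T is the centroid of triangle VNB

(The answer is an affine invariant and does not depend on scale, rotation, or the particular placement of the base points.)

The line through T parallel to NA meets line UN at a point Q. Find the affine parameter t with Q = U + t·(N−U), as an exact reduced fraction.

t = 29/15

Assign U = (0, 0), V = (1, 0), B = (0, 1) — the answer is frame-independent, so this choice is without loss of generality.
1. N is the midpoint of UV ⇒ N = (1/2, 0)
2. P is the centroid of triangle BVU ⇒ P = (1/3, 1/3)
3. A lies on line PU with PA:AU = 3:5 ⇒ A = (5/24, 5/24)
4. T is the centroid of triangle VNB ⇒ T = (1/2, 1/3)
through T parallel to NA: direction (-7/24, 5/24); meets UN at Q = (29/30, 0)
Q = U + t·(N−U) with t = 29/15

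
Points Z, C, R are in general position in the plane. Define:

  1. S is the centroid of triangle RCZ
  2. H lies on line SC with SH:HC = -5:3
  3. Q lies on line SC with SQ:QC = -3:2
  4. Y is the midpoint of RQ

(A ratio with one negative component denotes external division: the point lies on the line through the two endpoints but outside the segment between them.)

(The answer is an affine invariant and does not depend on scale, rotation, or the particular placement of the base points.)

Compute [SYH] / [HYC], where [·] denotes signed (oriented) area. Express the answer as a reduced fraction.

Assign Z = (0, 0), C = (1, 0), R = (0, 1) — the answer is frame-independent, so this choice is without loss of generality.
1. S is the centroid of triangle RCZ ⇒ S = (1/3, 1/3)
2. H lies on line SC with SH:HC = -5:3 ⇒ H = (2, -1/2)
3. Q lies on line SC with SQ:QC = -3:2 ⇒ Q = (7/3, -2/3)
4. Y is the midpoint of RQ ⇒ Y = (7/6, 1/6)
2·[SYH] = -5/12, 2·[HYC] = 1/4
[SYH]:[HYC] = -5/12:1/4 = -5/3

[SYH]:[HYC] = -5/3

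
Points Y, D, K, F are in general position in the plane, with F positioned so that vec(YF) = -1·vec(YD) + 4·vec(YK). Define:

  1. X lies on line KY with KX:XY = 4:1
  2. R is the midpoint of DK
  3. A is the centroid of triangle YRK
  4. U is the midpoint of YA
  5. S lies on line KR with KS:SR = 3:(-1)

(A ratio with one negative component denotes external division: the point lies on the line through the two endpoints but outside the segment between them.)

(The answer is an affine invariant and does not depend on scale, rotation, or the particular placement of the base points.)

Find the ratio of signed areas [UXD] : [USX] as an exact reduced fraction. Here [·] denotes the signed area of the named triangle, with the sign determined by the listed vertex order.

[UXD]:[USX] = -2

Assign Y = (0, 0), D = (1, 0), K = (0, 1), F = (-1, 4) — the answer is frame-independent, so this choice is without loss of generality.
1. X lies on line KY with KX:XY = 4:1 ⇒ X = (0, 1/5)
2. R is the midpoint of DK ⇒ R = (1/2, 1/2)
3. A is the centroid of triangle YRK ⇒ A = (1/6, 1/2)
4. U is the midpoint of YA ⇒ U = (1/12, 1/4)
5. S lies on line KR with KS:SR = 3:(-1) ⇒ S = (3/4, 1/4)
2·[UXD] = 1/15, 2·[USX] = -1/30
[UXD]:[USX] = 1/15:-1/30 = -2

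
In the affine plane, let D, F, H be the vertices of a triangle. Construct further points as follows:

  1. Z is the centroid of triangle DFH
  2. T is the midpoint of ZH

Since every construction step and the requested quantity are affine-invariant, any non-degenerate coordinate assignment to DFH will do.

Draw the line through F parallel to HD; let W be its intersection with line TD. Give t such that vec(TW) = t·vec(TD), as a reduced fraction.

t = -5

Assign D = (0, 0), F = (1, 0), H = (0, 1) — the answer is frame-independent, so this choice is without loss of generality.
1. Z is the centroid of triangle DFH ⇒ Z = (1/3, 1/3)
2. T is the midpoint of ZH ⇒ T = (1/6, 2/3)
through F parallel to HD: direction (0, -1); meets TD at W = (1, 4)
W = T + t·(D−T) with t = -5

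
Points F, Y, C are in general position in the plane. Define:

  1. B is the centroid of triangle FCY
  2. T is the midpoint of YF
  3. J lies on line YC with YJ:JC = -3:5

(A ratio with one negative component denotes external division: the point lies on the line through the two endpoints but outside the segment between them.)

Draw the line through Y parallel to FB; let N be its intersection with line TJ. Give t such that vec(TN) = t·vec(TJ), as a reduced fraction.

Set F = (0, 0), Y = (1, 0), C = (0, 1); any affine frame gives the same invariant.
1. B is the centroid of triangle FCY ⇒ B = (1/3, 1/3)
2. T is the midpoint of YF ⇒ T = (1/2, 0)
3. J lies on line YC with YJ:JC = -3:5 ⇒ J = (5/2, -3/2)
through Y parallel to FB: direction (1/3, 1/3); meets TJ at N = (11/14, -3/14)
N = T + t·(J−T) with t = 1/7

t = 1/7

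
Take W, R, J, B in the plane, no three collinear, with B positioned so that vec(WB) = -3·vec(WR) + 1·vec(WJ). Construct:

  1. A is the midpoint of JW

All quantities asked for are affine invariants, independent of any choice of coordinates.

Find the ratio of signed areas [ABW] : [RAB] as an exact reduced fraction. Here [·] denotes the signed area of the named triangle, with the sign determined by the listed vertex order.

Assign W = (0, 0), R = (1, 0), J = (0, 1), B = (-3, 1) — the answer is frame-independent, so this choice is without loss of generality.
1. A is the midpoint of JW ⇒ A = (0, 1/2)
2·[ABW] = 3/2, 2·[RAB] = 1
[ABW]:[RAB] = 3/2:1 = 3/2

[ABW]:[RAB] = 3/2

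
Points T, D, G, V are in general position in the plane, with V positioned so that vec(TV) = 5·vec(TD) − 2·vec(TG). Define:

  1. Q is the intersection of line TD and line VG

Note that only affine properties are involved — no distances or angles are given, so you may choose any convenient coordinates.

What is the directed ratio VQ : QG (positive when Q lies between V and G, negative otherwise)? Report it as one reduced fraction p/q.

VQ:QG = 2

Work in coordinates with T = (0, 0), D = (1, 0), G = (0, 1), V = (5, -2).
1. Q is the intersection of line TD and line VG ⇒ Q = (5/3, 0)
Q = V + t·(G−V) with t = 2/3, so VQ:QG = t:(1−t) = 2/3:1/3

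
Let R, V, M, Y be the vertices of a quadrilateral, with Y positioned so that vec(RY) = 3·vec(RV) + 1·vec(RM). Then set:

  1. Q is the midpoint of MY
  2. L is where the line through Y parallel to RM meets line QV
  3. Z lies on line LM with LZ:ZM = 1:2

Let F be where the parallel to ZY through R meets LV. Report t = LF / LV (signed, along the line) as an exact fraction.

t = 5/4

Work in coordinates with R = (0, 0), V = (1, 0), M = (0, 1), Y = (3, 1).
1. Q is the midpoint of MY ⇒ Q = (3/2, 1)
2. L is where the line through Y parallel to RM meets line QV ⇒ L = (3, 4)
3. Z lies on line LM with LZ:ZM = 1:2 ⇒ Z = (2, 3)
through R parallel to ZY: direction (1, -2); meets LV at F = (1/2, -1)
F = L + t·(V−L) with t = 5/4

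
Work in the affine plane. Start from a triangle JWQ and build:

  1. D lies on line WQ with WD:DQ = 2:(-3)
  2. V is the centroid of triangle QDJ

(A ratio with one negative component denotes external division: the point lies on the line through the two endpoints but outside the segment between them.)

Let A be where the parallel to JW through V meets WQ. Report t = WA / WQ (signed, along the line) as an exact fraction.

Set J = (0, 0), W = (1, 0), Q = (0, 1); any affine frame gives the same invariant.
1. D lies on line WQ with WD:DQ = 2:(-3) ⇒ D = (3, -2)
2. V is the centroid of triangle QDJ ⇒ V = (1, -1/3)
through V parallel to JW: direction (1, 0); meets WQ at A = (4/3, -1/3)
A = W + t·(Q−W) with t = -1/3

t = -1/3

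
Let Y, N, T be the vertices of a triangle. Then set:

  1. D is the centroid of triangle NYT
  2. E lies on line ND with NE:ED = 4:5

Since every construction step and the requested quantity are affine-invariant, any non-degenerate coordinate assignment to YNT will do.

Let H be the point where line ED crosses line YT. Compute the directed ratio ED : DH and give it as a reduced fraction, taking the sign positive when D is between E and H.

Set Y = (0, 0), N = (1, 0), T = (0, 1); any affine frame gives the same invariant.
1. D is the centroid of triangle NYT ⇒ D = (1/3, 1/3)
2. E lies on line ND with NE:ED = 4:5 ⇒ E = (19/27, 4/27)
line ED meets YT at H = (0, 1/2)
D = E + t·(H−E) with t = 10/19, so ED:DH = 10/19:9/19

ED:DH = 10/9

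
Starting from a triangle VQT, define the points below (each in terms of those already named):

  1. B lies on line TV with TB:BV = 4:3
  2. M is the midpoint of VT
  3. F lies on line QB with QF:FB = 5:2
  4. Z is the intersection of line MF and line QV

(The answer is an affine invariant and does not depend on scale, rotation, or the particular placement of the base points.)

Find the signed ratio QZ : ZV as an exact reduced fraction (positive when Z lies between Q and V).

Work in coordinates with V = (0, 0), Q = (1, 0), T = (0, 1).
1. B lies on line TV with TB:BV = 4:3 ⇒ B = (0, 3/7)
2. M is the midpoint of VT ⇒ M = (0, 1/2)
3. F lies on line QB with QF:FB = 5:2 ⇒ F = (2/7, 15/49)
4. Z is the intersection of line MF and line QV ⇒ Z = (14/19, 0)
Z = Q + t·(V−Q) with t = 5/19, so QZ:ZV = t:(1−t) = 5/19:14/19

QZ:ZV = 5/14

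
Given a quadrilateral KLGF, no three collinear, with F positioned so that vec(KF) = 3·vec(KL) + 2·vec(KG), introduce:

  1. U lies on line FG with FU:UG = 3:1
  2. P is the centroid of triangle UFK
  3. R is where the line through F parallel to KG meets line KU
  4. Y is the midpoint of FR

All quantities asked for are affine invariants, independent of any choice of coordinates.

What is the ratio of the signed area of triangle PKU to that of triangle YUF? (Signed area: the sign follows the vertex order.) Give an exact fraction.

[PKU]:[YUF] = -2/9

Choose coordinates K = (0, 0), L = (1, 0), G = (0, 1), F = (3, 2).
1. U lies on line FG with FU:UG = 3:1 ⇒ U = (3/4, 5/4)
2. P is the centroid of triangle UFK ⇒ P = (5/4, 13/12)
3. R is where the line through F parallel to KG meets line KU ⇒ R = (3, 5)
4. Y is the midpoint of FR ⇒ Y = (3, 7/2)
2·[PKU] = -3/4, 2·[YUF] = 27/8
[PKU]:[YUF] = -3/4:27/8 = -2/9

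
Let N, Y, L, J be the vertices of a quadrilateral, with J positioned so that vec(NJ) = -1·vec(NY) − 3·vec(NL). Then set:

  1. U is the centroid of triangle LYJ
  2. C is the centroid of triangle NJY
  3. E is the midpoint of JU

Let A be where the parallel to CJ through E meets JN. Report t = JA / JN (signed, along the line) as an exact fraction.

Set N = (0, 0), Y = (1, 0), L = (0, 1), J = (-1, -3); any affine frame gives the same invariant.
1. U is the centroid of triangle LYJ ⇒ U = (0, -2/3)
2. C is the centroid of triangle NJY ⇒ C = (0, -1)
3. E is the midpoint of JU ⇒ E = (-1/2, -11/6)
through E parallel to CJ: direction (-1, -2); meets JN at A = (-5/6, -5/2)
A = J + t·(N−J) with t = 1/6

t = 1/6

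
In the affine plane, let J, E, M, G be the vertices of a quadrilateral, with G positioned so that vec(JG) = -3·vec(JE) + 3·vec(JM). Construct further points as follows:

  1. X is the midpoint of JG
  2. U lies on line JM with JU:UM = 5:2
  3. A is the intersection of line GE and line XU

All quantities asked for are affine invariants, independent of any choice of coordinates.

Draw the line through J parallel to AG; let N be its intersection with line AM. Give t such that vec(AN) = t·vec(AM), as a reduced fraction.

Assign J = (0, 0), E = (1, 0), M = (0, 1), G = (-3, 3) — the answer is frame-independent, so this choice is without loss of generality.
1. X is the midpoint of JG ⇒ X = (-3/2, 3/2)
2. U lies on line JM with JU:UM = 5:2 ⇒ U = (0, 5/7)
3. A is the intersection of line GE and line XU ⇒ A = (3/19, 12/19)
through J parallel to AG: direction (-60/19, 45/19); meets AM at N = (12/19, -9/19)
N = A + t·(M−A) with t = -3

t = -3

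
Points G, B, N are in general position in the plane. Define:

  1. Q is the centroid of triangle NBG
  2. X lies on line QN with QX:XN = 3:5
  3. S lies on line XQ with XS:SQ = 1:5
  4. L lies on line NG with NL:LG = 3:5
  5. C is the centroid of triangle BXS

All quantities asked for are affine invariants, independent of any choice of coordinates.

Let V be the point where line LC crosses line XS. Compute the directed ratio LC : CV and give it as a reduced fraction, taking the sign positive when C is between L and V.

Set G = (0, 0), B = (1, 0), N = (0, 1); any affine frame gives the same invariant.
1. Q is the centroid of triangle NBG ⇒ Q = (1/3, 1/3)
2. X lies on line QN with QX:XN = 3:5 ⇒ X = (5/24, 7/12)
3. S lies on line XQ with XS:SQ = 1:5 ⇒ S = (11/48, 13/24)
4. L lies on line NG with NL:LG = 3:5 ⇒ L = (0, 5/8)
5. C is the centroid of triangle BXS ⇒ C = (23/48, 3/8)
line LC meets XS at V = (69/272, 67/136)
C = L + t·(V−L) with t = 17/9, so LC:CV = 17/9:-8/9

LC:CV = -17/8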